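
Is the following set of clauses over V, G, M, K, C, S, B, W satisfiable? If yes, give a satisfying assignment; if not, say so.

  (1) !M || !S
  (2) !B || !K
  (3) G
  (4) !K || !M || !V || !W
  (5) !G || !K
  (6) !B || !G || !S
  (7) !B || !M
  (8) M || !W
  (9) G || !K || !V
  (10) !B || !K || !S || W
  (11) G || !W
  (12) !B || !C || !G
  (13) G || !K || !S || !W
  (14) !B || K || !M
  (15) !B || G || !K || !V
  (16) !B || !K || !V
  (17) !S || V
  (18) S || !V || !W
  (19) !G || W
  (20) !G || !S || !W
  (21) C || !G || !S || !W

V=F, G=T, M=T, K=F, C=T, S=F, B=F, W=T

Unit clause (G) forces G = True.
In (!G || !K) only !K is left, so K = False.
In (!G || W) only W is left, so W = True.
In (!G || !S || !W) only !S is left, so S = False.
In (M || !W) only M is left, so M = True.
In (!B || K || !M) only !B is left, so B = False.
In (S || !V || !W) only !V is left, so V = False.
Set C = True.
All clauses satisfied.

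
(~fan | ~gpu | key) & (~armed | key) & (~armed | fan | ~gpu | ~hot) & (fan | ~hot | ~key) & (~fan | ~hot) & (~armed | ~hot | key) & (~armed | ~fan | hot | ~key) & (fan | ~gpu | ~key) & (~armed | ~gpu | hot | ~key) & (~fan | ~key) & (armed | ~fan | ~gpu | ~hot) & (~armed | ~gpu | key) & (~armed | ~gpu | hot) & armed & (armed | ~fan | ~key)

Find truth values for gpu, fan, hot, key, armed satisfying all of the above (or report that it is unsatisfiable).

Unit clause (armed) forces armed = True.
In (~armed | key) only key is left, so key = True.
In (~fan | ~key) only ~fan is left, so fan = False.
In (fan | ~hot | ~key) only ~hot is left, so hot = False.
In (fan | ~gpu | ~key) only ~gpu is left, so gpu = False.
All clauses satisfied.

gpu = False, fan = False, hot = False, key = True, armed = True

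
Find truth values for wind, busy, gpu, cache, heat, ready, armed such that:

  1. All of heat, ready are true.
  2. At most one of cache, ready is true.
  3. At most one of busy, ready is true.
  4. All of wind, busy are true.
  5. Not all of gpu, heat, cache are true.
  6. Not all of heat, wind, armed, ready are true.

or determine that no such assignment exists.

Case busy = True:
  (1) forces heat = True.
  (1) forces ready = True.
  Constraint (3) is violated (busy=T, ready=T) — contradiction.
Case busy = False:
  Constraint (4) is violated (busy=F) — contradiction.
Both cases fail — unsatisfiable.

Unsatisfiable — no assignment works.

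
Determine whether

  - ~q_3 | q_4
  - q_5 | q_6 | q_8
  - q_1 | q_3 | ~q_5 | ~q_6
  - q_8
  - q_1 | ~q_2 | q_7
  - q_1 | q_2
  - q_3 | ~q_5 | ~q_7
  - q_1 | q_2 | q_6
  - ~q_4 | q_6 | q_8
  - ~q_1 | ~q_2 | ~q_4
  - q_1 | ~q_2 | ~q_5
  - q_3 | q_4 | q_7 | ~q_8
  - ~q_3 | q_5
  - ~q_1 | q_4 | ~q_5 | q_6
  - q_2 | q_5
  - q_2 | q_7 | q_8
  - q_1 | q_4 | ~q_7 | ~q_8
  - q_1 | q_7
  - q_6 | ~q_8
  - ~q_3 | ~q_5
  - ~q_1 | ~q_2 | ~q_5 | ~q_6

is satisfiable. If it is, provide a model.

Unit clause (q_8) forces q_8 = True.
In (q_6 | ~q_8) only q_6 is left, so q_6 = True.
Set q_1 = False.
  then (q_1 | q_2) forces q_2 = True.
  then (q_1 | ~q_2 | ~q_5) forces q_5 = False.
  then (~q_3 | q_5) forces q_3 = False.
  then (q_1 | q_7) forces q_7 = True.
  then (q_1 | q_4 | ~q_7 | ~q_8) forces q_4 = True.
All clauses satisfied.

q_1 = False, q_2 = True, q_3 = False, q_4 = True, q_5 = False, q_6 = True, q_7 = True, q_8 = True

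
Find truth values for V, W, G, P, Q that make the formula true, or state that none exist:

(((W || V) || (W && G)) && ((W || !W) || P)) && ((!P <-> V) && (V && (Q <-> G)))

V=T, W=F, G=T, P=F, Q=T

  ((W || V) || (W && G)) && ((W || !W) || P) = True
    (W || V) || (W && G) = True
      W || V = True
      W && G = False
    (W || !W) || P = True
      W || !W = True
        !W = True
  (!P <-> V) && (V && (Q <-> G)) = True
    !P <-> V = True
      !P = True
    V && (Q <-> G) = True
      Q <-> G = True
Both conjuncts True, so the formula holds.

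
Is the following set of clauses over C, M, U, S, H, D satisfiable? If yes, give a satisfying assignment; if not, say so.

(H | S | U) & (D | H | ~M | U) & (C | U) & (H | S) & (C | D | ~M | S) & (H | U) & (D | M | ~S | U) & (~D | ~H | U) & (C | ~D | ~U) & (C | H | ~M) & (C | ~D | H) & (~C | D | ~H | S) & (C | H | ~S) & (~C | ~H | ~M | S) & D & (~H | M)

Unit clause (D) forces D = True.
Try C = False:
  (C | U) forces U = True.
  clause (C | ~D | ~U) is falsified — backtrack.
So C = True.
Set M = True.
Try U = False:
  (H | U) forces H = True.
  clause (~D | ~H | U) is falsified — backtrack.
So U = True.
Set S = True.
Set H = True.
All clauses satisfied.

C = True; M = True; U = True; S = True; H = True; D = True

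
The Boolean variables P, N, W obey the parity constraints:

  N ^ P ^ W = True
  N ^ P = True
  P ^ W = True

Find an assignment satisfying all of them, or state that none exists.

P = True, N = False, W = False

N ^ P ^ W = F ^ T ^ F = True ✓
N ^ P = F ^ T = True ✓
P ^ W = T ^ F = True ✓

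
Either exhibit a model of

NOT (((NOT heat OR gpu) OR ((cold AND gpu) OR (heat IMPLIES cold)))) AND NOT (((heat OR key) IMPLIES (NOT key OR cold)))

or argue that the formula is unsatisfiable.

cold: False; key: True; gpu: False; heat: True

  NOT (((NOT heat OR gpu) OR ((cold AND gpu) OR (heat IMPLIES cold)))) = True
    (NOT heat OR gpu) OR ((cold AND gpu) OR (heat IMPLIES cold)) = False
      NOT heat OR gpu = False
        NOT heat = False
      (cold AND gpu) OR (heat IMPLIES cold) = False
        cold AND gpu = False
        heat IMPLIES cold = False
  NOT (((heat OR key) IMPLIES (NOT key OR cold))) = True
    (heat OR key) IMPLIES (NOT key OR cold) = False
      heat OR key = True
      NOT key OR cold = False
        NOT key = False
Both conjuncts True, so the formula holds.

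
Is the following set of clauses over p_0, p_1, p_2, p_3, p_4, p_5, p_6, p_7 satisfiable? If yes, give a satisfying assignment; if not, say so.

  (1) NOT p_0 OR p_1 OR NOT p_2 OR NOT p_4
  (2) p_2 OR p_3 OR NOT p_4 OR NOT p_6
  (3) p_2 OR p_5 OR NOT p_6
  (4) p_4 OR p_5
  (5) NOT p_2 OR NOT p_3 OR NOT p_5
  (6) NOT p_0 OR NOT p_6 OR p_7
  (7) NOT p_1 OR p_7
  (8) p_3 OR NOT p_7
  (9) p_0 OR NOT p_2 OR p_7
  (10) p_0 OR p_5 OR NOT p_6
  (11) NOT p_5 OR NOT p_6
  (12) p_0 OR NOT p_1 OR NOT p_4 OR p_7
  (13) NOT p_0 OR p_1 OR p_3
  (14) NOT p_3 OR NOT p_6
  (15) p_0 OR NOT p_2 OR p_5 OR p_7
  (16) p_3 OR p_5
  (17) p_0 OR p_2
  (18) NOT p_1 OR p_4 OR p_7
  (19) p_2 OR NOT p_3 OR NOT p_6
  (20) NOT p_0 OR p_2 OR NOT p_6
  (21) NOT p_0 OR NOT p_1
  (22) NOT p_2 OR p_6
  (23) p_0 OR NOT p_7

Try p_0 = False:
  (p_0 OR p_2) forces p_2 = True.
  (p_0 OR NOT p_2 OR p_7) forces p_7 = True.
  clause (p_0 OR NOT p_7) is falsified — backtrack.
So p_0 = True.
  then (NOT p_0 OR NOT p_1) forces p_1 = False.
  then (NOT p_0 OR p_1 OR p_3) forces p_3 = True.
  then (NOT p_3 OR NOT p_6) forces p_6 = False.
  then (NOT p_2 OR p_6) forces p_2 = False.
Set p_4 = True.
Set p_5 = True.
Set p_7 = True.
All clauses satisfied.

p_0 = True, p_1 = False, p_2 = False, p_3 = True, p_4 = True, p_5 = True, p_6 = False, p_7 = True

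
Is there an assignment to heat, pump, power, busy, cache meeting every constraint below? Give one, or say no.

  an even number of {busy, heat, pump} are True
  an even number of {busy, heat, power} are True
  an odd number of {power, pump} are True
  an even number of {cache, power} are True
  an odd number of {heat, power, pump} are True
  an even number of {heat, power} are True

Adding constraints 1, 2, 3 mod 2: every variable appears an even number of times on the left, so the left side is 0.
But the right sides sum to 1 (mod 2). 0 ≠ 1 — the system is inconsistent.

UNSATISFIABLE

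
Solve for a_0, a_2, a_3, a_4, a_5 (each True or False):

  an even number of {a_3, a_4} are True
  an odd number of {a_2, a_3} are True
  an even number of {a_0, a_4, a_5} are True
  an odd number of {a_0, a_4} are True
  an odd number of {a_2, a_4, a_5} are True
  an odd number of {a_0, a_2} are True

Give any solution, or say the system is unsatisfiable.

Adding constraints 1, 2, 3, 4, 5 mod 2: every variable appears an even number of times on the left, so the left side is 0.
But the right sides sum to 1 (mod 2). 0 ≠ 1 — the system is inconsistent.

Unsatisfiable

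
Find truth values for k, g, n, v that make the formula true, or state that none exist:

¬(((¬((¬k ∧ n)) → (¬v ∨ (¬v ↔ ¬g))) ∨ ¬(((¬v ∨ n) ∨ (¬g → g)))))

k = True; g = False; n = True; v = True

  ¬(((¬((¬k ∧ n)) → (¬v ∨ (¬v ↔ ¬g))) ∨ ¬(((¬v ∨ n) ∨ (¬g → g))))) = True
    (¬((¬k ∧ n)) → (¬v ∨ (¬v ↔ ¬g))) ∨ ¬(((¬v ∨ n) ∨ (¬g → g))) = False
      ¬((¬k ∧ n)) → (¬v ∨ (¬v ↔ ¬g)) = False
        ¬((¬k ∧ n)) = True
          ¬k ∧ n = False
            ¬k = False
        ¬v ∨ (¬v ↔ ¬g) = False
          ¬v = False
          ¬v ↔ ¬g = False
            ¬v = False
            ¬g = True
      ¬(((¬v ∨ n) ∨ (¬g → g))) = False
        (¬v ∨ n) ∨ (¬g → g) = True
          ¬v ∨ n = True
            ¬v = False
          ¬g → g = False
            ¬g = True
The formula evaluates to True.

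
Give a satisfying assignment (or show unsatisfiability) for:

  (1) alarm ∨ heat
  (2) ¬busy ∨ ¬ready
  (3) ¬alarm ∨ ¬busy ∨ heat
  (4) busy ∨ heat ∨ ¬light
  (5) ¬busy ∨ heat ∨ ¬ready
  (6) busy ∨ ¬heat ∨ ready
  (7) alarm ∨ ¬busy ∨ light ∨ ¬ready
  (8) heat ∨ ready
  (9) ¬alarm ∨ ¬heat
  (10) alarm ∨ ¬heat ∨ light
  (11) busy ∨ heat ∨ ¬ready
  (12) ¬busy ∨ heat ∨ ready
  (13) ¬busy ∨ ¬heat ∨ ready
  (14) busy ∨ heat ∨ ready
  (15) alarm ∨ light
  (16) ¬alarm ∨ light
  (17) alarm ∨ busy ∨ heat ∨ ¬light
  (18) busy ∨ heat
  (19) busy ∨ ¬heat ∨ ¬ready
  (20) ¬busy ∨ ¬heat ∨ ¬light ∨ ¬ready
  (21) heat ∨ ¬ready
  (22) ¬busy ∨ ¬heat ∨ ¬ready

Unsatisfiable — no assignment works.

Case busy = True:
  (¬busy ∨ ¬ready) forces ready = False.
  (heat ∨ ready) forces heat = True.
  Clause (¬busy ∨ ¬heat ∨ ready) is falsified — contradiction.
Case busy = False:
  (busy ∨ heat) forces heat = True.
  (busy ∨ ¬heat ∨ ready) forces ready = True.
  Clause (busy ∨ ¬heat ∨ ¬ready) is falsified — contradiction.
Both cases fail, so the formula is unsatisfiable.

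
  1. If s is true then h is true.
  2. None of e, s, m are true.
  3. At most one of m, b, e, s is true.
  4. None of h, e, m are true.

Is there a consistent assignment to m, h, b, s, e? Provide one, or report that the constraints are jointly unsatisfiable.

m: False, h: False, b: False, s: False, e: False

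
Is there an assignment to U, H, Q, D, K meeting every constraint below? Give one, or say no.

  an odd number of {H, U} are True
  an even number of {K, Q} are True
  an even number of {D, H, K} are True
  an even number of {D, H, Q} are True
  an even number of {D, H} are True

U: False; H: True; Q: False; D: True; K: False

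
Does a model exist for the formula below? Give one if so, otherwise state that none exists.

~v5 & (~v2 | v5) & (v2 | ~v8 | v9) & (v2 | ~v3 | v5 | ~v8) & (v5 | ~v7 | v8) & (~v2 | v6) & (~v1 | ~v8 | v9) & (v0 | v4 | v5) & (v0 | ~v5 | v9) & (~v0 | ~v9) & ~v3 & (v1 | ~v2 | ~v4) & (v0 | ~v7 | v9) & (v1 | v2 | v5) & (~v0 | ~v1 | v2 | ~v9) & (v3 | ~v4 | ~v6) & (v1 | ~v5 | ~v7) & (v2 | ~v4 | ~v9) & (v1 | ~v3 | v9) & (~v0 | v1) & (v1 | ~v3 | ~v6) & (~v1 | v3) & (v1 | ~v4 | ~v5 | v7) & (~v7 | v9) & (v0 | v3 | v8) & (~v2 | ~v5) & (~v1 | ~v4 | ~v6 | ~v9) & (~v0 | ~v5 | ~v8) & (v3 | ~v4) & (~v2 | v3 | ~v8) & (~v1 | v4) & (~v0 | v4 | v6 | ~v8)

UNSATISFIABLE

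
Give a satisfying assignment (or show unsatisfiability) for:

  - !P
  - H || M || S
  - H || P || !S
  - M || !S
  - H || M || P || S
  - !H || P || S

Unit clause (!P) forces P = False.
Set S = True.
  then (H || P || !S) forces H = True.
  then (M || !S) forces M = True.
Check each clause:
  (!P): !P holds.
  (H || M || S): H holds.
  (H || P || !S): H holds.
  (M || !S): M holds.
  (H || M || P || S): H holds.
  (!H || P || S): S holds.
All clauses satisfied.

S: True, H: True, P: False, M: True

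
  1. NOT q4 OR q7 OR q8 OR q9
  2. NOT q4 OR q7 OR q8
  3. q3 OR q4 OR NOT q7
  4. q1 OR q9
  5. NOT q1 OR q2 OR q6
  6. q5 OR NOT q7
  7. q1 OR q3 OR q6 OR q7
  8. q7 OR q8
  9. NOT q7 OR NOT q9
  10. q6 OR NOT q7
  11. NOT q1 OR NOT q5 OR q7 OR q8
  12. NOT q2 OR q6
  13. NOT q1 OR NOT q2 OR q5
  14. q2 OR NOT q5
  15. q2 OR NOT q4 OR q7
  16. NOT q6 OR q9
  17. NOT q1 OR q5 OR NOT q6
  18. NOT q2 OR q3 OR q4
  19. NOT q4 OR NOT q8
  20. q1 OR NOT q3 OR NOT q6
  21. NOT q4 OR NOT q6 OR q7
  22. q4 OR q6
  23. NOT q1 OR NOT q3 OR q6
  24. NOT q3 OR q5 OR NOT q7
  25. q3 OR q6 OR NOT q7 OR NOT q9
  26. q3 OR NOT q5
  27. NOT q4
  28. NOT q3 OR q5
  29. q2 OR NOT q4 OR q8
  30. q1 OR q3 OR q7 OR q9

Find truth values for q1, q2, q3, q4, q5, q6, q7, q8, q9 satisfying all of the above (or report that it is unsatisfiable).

q1 = False, q2 = False, q3 = False, q4 = False, q5 = False, q6 = True, q7 = False, q8 = True, q9 = True

Unit clause (NOT q4) forces q4 = False.
In (q4 OR q6) only q6 is left, so q6 = True.
In (NOT q6 OR q9) only q9 is left, so q9 = True.
In (NOT q7 OR NOT q9) only NOT q7 is left, so q7 = False.
In (q7 OR q8) only q8 is left, so q8 = True.
Set q1 = False.
  then (q1 OR NOT q3 OR NOT q6) forces q3 = False.
  then (q3 OR NOT q5) forces q5 = False.
  then (NOT q2 OR q3 OR q4) forces q2 = False.
All clauses satisfied.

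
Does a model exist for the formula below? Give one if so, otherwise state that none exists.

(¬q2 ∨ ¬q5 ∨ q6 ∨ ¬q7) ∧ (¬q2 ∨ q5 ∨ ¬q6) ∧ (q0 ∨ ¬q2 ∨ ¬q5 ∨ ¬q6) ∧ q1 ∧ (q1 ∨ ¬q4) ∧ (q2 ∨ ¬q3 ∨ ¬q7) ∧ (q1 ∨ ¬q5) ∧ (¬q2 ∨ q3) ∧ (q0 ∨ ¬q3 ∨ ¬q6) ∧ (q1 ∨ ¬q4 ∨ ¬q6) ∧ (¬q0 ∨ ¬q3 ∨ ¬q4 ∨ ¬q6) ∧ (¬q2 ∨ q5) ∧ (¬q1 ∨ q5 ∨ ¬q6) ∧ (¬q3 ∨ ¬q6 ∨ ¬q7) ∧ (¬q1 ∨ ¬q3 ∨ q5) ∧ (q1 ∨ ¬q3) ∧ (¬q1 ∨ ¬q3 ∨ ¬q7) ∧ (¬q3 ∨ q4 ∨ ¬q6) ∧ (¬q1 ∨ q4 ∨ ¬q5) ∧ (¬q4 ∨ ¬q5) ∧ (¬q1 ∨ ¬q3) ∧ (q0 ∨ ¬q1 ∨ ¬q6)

Unit clause (q1) forces q1 = True.
In (¬q1 ∨ ¬q3) only ¬q3 is left, so q3 = False.
In (¬q2 ∨ q3) only ¬q2 is left, so q2 = False.
Set q0 = False.
  then (q0 ∨ ¬q1 ∨ ¬q6) forces q6 = False.
Set q4 = False.
  then (¬q1 ∨ q4 ∨ ¬q5) forces q5 = False.
Set q7 = False.
All clauses satisfied.

q0=F, q1=T, q2=F, q3=F, q4=F, q5=F, q6=F, q7=F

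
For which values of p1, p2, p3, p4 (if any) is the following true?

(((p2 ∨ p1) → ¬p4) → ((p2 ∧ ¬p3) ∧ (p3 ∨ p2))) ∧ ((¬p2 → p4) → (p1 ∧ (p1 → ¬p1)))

No satisfying assignment exists.

Case p2 = True: the formula simplifies to (¬p4 → ¬p3) ∧ (p1 ∧ (p1 → ¬p1)).
  p1 = True: the conjunct p1 → ¬p1 becomes True → ¬True = False.
  p1 = False: the conjunct p1 is False.
Case p2 = False: the formula simplifies to ¬((p1 → ¬p4)) ∧ (p4 → (p1 ∧ (p1 → ¬p1))).
  p1 = True: simplifies to ¬(¬p4) ∧ ¬p4.
    p4 = True: the conjunct ¬p4 is False.
    p4 = False: the conjunct ¬(¬p4) becomes ¬(¬False) = False.
  p1 = False: the conjunct ¬((p1 → ¬p4)) becomes ¬((False → ¬p4)) = False.
Both cases fail — unsatisfiable.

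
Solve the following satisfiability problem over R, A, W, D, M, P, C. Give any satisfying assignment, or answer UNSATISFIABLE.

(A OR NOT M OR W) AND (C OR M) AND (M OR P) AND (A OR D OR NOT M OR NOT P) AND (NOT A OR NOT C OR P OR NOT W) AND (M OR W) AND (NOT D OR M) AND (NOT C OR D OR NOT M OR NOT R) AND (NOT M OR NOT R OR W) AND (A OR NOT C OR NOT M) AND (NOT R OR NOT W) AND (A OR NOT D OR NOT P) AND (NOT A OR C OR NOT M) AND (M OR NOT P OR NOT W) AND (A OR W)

R = False, A = True, W = False, D = True, M = True, P = True, C = True

Try R = True:
  (NOT R OR NOT W) forces W = False.
  (M OR W) forces M = True.
  clause (NOT M OR NOT R OR W) is falsified — backtrack.
So R = False.
Set A = True.
Set W = False.
  then (M OR W) forces M = True.
  then (NOT A OR C OR NOT M) forces C = True.
Set D = True.
Set P = True.
All clauses satisfied.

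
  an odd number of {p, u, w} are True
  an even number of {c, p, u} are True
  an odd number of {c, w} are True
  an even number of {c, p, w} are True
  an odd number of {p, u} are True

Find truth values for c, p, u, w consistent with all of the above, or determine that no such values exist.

c=T; p=T; u=F; w=F

{p, u, w}: 1 true → odd ✓
{c, p, u}: 2 true → even ✓
{c, w}: 1 true → odd ✓
{c, p, w}: 2 true → even ✓
{p, u}: 1 true → odd ✓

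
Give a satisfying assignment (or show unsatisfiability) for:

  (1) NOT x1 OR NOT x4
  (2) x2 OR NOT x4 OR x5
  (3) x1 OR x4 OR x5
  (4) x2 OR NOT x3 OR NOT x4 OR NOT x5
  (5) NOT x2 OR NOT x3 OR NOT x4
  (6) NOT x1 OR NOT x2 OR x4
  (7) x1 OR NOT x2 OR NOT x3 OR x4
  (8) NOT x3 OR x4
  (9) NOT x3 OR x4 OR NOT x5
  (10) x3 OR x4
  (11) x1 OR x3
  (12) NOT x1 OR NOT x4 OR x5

Case x4 = True:
  (NOT x1 OR NOT x4) forces x1 = False.
  (x1 OR x3) forces x3 = True.
  (NOT x2 OR NOT x3 OR NOT x4) forces x2 = False.
  (x2 OR NOT x4 OR x5) forces x5 = True.
  Clause (x2 OR NOT x3 OR NOT x4 OR NOT x5) is falsified — contradiction.
Case x4 = False:
  (NOT x3 OR x4) forces x3 = False.
  Clause (x3 OR x4) is falsified — contradiction.
Both cases fail, so the formula is unsatisfiable.

The formula is unsatisfiable.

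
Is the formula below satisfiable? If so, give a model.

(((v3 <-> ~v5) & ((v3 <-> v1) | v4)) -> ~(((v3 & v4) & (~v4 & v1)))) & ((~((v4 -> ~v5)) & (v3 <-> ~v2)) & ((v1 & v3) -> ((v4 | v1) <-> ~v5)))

v1 = False, v2 = False, v3 = True, v4 = True, v5 = True

  ((v3 <-> ~v5) & ((v3 <-> v1) | v4)) -> ~(((v3 & v4) & (~v4 & v1))) = True
    (v3 <-> ~v5) & ((v3 <-> v1) | v4) = False
      v3 <-> ~v5 = False
        ~v5 = False
      (v3 <-> v1) | v4 = True
        v3 <-> v1 = False
    ~(((v3 & v4) & (~v4 & v1))) = True
      (v3 & v4) & (~v4 & v1) = False
        v3 & v4 = True
        ~v4 & v1 = False
          ~v4 = False
  (~((v4 -> ~v5)) & (v3 <-> ~v2)) & ((v1 & v3) -> ((v4 | v1) <-> ~v5)) = True
    ~((v4 -> ~v5)) & (v3 <-> ~v2) = True
      ~((v4 -> ~v5)) = True
        v4 -> ~v5 = False
          ~v5 = False
      v3 <-> ~v2 = True
        ~v2 = True
    (v1 & v3) -> ((v4 | v1) <-> ~v5) = True
      v1 & v3 = False
      (v4 | v1) <-> ~v5 = False
        v4 | v1 = True
        ~v5 = False
Both conjuncts True, so the formula holds.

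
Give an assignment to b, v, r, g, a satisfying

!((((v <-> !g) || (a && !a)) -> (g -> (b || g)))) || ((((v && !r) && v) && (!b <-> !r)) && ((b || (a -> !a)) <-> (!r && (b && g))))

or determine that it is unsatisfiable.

b=F, v=T, r=F, g=T, a=T

  !((((v <-> !g) || (a && !a)) -> (g -> (b || g)))) || ((((v && !r) && v) && (!b <-> !r)) && ((b || (a -> !a)) <-> (!r && (b && g)))) = True
    !((((v <-> !g) || (a && !a)) -> (g -> (b || g)))) = False
      ((v <-> !g) || (a && !a)) -> (g -> (b || g)) = True
        (v <-> !g) || (a && !a) = False
          v <-> !g = False
            !g = False
          a && !a = False
            !a = False
        g -> (b || g) = True
          b || g = True
    (((v && !r) && v) && (!b <-> !r)) && ((b || (a -> !a)) <-> (!r && (b && g))) = True
      ((v && !r) && v) && (!b <-> !r) = True
        (v && !r) && v = True
          v && !r = True
            !r = True
        !b <-> !r = True
          !b = True
          !r = True
      (b || (a -> !a)) <-> (!r && (b && g)) = True
        b || (a -> !a) = False
          a -> !a = False
            !a = False
        !r && (b && g) = False
          !r = True
          b && g = False
The formula evaluates to True.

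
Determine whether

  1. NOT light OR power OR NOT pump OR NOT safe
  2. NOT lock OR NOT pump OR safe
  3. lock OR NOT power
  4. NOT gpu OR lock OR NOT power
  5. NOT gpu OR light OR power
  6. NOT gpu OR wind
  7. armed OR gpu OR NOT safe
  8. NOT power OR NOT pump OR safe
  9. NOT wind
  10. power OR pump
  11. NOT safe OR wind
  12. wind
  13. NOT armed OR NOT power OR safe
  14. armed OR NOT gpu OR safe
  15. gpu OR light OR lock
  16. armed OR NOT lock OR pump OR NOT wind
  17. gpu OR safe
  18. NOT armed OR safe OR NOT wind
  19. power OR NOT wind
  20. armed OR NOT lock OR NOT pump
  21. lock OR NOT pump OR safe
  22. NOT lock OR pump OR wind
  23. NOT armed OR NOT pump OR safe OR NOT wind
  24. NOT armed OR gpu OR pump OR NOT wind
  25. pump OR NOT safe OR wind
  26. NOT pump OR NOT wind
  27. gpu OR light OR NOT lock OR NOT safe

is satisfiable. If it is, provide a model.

Unsatisfiable

Case wind = True:
  Clause (NOT wind) is falsified — contradiction.
Case wind = False:
  Clause (wind) is falsified — contradiction.
Both cases fail, so the formula is unsatisfiable.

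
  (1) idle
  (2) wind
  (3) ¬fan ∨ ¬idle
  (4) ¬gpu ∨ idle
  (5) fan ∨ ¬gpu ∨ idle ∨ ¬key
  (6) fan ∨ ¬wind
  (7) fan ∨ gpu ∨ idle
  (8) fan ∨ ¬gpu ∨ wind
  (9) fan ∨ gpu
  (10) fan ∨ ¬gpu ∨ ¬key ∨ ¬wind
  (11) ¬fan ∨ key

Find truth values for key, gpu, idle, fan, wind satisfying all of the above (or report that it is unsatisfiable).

Case idle = True:
  (wind) forces wind = True.
  (¬fan ∨ ¬idle) forces fan = False.
  Clause (fan ∨ ¬wind) is falsified — contradiction.
Case idle = False:
  Clause (idle) is falsified — contradiction.
Both cases fail, so the formula is unsatisfiable.

The formula is unsatisfiable.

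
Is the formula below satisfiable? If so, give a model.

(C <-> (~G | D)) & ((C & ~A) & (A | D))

A=F, D=T, C=T, G=T

  C <-> (~G | D) = True
    ~G | D = True
      ~G = False
  (C & ~A) & (A | D) = True
    C & ~A = True
      ~A = True
    A | D = True
Both conjuncts True, so the formula holds.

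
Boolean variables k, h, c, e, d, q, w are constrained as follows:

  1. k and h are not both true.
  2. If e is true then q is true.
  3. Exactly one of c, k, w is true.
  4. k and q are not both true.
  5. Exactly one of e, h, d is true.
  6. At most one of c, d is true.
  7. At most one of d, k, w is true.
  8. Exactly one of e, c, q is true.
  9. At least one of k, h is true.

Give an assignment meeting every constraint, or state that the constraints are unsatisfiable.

k: False, h: True, c: False, e: False, d: False, q: True, w: True

  (1) k=F, h=T — not both ✓
  (2) e=F ⇒ q: vacuous ✓
  (3) {c, k, w}: 1 true — exactly one ✓
  (4) k=F, q=T — not both ✓
  (5) {e, h, d}: 1 true — exactly one ✓
  (6) {c, d}: 0 true — at most one ✓
  (7) {d, k, w}: 1 true — at most one ✓
  (8) {e, c, q}: 1 true — exactly one ✓
  (9) {k, h}: 1 true — at least one ✓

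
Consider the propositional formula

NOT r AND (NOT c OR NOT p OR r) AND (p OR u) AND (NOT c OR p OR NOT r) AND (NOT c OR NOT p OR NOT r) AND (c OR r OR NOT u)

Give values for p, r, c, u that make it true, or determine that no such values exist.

Unit clause (NOT r) forces r = False.
Set p = False.
  then (p OR u) forces u = True.
  then (c OR r OR NOT u) forces c = True.
Check each clause:
  (NOT r): NOT r holds.
  (NOT c OR NOT p OR r): NOT p holds.
  (p OR u): u holds.
  (NOT c OR p OR NOT r): NOT r holds.
  (NOT c OR NOT p OR NOT r): NOT p holds.
  (c OR r OR NOT u): c holds.
All clauses satisfied.

p = False, r = False, c = True, u = True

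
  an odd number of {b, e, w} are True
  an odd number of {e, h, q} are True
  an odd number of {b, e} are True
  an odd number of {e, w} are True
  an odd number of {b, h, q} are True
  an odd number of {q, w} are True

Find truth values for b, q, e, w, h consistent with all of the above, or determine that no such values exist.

Adding constraints 2, 3, 5 mod 2: every variable appears an even number of times on the left, so the left side is 0.
But the right sides sum to 1 (mod 2). 0 ≠ 1 — the system is inconsistent.

The formula is unsatisfiable.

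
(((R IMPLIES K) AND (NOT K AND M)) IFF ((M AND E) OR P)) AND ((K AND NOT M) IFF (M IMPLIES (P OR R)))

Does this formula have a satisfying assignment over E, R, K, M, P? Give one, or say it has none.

E = True, R = False, K = False, M = True, P = False

  ((R IMPLIES K) AND (NOT K AND M)) IFF ((M AND E) OR P) = True
    (R IMPLIES K) AND (NOT K AND M) = True
      R IMPLIES K = True
      NOT K AND M = True
        NOT K = True
    (M AND E) OR P = True
      M AND E = True
  (K AND NOT M) IFF (M IMPLIES (P OR R)) = True
    K AND NOT M = False
      NOT M = False
    M IMPLIES (P OR R) = False
      P OR R = False
Both conjuncts True, so the formula holds.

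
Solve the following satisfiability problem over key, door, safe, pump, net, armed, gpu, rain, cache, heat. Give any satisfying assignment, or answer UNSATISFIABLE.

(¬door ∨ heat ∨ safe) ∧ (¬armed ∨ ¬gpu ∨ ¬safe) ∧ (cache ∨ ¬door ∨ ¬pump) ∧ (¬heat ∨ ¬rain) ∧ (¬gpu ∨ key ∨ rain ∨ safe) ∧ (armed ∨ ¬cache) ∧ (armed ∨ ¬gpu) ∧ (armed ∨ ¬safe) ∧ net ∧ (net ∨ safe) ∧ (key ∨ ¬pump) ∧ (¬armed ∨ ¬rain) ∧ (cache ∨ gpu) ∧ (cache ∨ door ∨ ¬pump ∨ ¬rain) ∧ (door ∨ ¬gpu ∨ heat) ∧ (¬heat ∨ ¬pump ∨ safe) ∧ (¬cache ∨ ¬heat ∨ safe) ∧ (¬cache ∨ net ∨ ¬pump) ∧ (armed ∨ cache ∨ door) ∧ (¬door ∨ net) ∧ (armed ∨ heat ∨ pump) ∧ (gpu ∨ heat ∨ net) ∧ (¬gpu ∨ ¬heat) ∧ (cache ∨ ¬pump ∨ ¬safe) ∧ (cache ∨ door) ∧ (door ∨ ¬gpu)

key = False; door = False; safe = True; pump = False; net = True; armed = True; gpu = False; rain = False; cache = True; heat = True

Unit clause (net) forces net = True.
Set key = False.
  then (key ∨ ¬pump) forces pump = False.
Set door = False.
  then (cache ∨ door) forces cache = True.
  then (door ∨ ¬gpu) forces gpu = False.
  then (armed ∨ ¬cache) forces armed = True.
  then (¬armed ∨ ¬rain) forces rain = False.
Set safe = True.
Set heat = True.
All clauses satisfied.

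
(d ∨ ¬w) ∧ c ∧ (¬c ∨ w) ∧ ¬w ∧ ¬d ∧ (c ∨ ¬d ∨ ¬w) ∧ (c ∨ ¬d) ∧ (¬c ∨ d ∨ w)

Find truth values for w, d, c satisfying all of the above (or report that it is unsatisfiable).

The formula is unsatisfiable.

Case w = True:
  Clause (¬w) is falsified — contradiction.
Case w = False:
  (c) forces c = True.
  Clause (¬c ∨ w) is falsified — contradiction.
Both cases fail, so the formula is unsatisfiable.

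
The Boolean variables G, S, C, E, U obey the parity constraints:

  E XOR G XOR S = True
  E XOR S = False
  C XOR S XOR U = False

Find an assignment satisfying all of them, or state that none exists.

G: True, S: False, C: True, E: False, U: True

E XOR G XOR S = F XOR T XOR F = True ✓
E XOR S = F XOR F = False ✓
C XOR S XOR U = T XOR F XOR T = False ✓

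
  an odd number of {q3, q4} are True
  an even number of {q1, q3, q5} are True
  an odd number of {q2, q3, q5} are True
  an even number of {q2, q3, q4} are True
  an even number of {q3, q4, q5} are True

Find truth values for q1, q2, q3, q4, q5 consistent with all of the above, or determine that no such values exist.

q1 = False, q2 = True, q3 = True, q4 = False, q5 = True

{q3, q4}: 1 true → odd ✓
{q1, q3, q5}: 2 true → even ✓
{q2, q3, q5}: 3 true → odd ✓
{q2, q3, q4}: 2 true → even ✓
{q3, q4, q5}: 2 true → even ✓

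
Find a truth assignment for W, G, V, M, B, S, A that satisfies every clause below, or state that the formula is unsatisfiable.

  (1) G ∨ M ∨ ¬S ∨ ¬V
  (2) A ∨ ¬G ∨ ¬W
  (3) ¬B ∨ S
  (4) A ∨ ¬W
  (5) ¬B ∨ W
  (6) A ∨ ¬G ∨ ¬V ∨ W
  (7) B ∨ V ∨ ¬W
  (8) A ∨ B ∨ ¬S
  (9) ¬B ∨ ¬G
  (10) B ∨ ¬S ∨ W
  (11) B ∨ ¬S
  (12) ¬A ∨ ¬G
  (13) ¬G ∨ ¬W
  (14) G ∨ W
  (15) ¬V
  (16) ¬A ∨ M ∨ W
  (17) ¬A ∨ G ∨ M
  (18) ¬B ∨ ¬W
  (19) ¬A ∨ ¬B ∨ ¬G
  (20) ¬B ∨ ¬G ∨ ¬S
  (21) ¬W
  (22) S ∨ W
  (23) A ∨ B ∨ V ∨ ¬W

Case W = True:
  Clause (¬W) is falsified — contradiction.
Case W = False:
  (¬B ∨ W) forces B = False.
  (B ∨ ¬S ∨ W) forces S = False.
  Clause (S ∨ W) is falsified — contradiction.
Both cases fail, so the formula is unsatisfiable.

Unsatisfiable — no assignment works.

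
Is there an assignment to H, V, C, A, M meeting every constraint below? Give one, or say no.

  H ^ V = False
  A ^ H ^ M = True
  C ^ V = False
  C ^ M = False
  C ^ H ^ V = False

H=F, V=F, C=F, A=T, M=F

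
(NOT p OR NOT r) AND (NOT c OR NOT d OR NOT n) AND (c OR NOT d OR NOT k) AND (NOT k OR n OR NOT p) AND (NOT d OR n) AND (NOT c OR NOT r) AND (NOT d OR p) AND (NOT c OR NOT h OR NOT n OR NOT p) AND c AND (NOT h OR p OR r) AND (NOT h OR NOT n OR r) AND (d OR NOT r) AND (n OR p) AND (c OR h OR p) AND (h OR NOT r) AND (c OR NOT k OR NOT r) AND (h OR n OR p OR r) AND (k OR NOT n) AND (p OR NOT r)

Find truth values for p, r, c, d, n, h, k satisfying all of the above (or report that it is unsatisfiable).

p=T, r=F, c=T, d=F, n=F, h=F, k=F

Unit clause (c) forces c = True.
In (NOT c OR NOT r) only NOT r is left, so r = False.
Set p = True.
Try d = True:
  (NOT c OR NOT d OR NOT n) forces n = False.
  clause (NOT d OR n) is falsified — backtrack.
So d = False.
Set n = False.
  then (NOT k OR n OR NOT p) forces k = False.
Set h = False.
All clauses satisfied.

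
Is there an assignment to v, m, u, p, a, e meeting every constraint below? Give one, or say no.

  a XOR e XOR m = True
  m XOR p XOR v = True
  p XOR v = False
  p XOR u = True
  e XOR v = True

v = True, m = True, u = False, p = True, a = False, e = False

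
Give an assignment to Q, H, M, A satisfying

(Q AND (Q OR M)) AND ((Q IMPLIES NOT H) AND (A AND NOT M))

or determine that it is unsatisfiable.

Q = True; H = False; M = False; A = True

  Q AND (Q OR M) = True
    Q OR M = True
  (Q IMPLIES NOT H) AND (A AND NOT M) = True
    Q IMPLIES NOT H = True
      NOT H = True
    A AND NOT M = True
      NOT M = True
Both conjuncts True, so the formula holds.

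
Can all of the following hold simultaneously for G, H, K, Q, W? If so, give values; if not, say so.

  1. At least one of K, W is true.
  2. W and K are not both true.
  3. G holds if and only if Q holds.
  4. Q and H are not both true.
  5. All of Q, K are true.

G: True, H: False, K: True, Q: True, W: False

  (1) {K, W}: 1 true — at least one ✓
  (2) W=F, K=T — not both ✓
  (3) G=T, Q=T — same ✓
  (4) Q=T, H=F — not both ✓
  (5) {Q, K}: all 2 true ✓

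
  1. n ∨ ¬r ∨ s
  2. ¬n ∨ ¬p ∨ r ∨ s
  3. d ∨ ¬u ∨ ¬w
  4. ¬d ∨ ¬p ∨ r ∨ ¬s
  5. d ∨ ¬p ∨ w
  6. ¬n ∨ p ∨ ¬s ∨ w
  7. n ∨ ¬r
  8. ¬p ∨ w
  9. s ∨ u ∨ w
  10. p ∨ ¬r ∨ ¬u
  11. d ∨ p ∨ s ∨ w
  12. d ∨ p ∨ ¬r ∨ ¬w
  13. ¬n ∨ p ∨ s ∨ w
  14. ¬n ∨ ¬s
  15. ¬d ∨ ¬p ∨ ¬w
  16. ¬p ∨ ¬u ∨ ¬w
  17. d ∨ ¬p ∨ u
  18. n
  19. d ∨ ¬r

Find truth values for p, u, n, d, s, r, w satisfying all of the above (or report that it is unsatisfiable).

p: False; u: False; n: True; d: True; s: False; r: True; w: True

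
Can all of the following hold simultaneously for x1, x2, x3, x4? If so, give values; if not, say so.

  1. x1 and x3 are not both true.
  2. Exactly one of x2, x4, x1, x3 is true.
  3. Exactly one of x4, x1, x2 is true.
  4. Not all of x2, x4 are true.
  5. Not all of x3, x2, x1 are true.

x1: True, x2: False, x3: False, x4: False

  (1) x1=T, x3=F — not both ✓
  (2) {x2, x4, x1, x3}: 1 true — exactly one ✓
  (3) {x4, x1, x2}: 1 true — exactly one ✓
  (4) {x2, x4}: 0/2 true — not all ✓
  (5) {x3, x2, x1}: 1/3 true — not all ✓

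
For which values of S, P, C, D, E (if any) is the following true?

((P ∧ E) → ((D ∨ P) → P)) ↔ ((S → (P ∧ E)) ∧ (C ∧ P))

S = True, P = True, C = True, D = True, E = True

  ((P ∧ E) → ((D ∨ P) → P)) ↔ ((S → (P ∧ E)) ∧ (C ∧ P)) = True
    (P ∧ E) → ((D ∨ P) → P) = True
      P ∧ E = True
      (D ∨ P) → P = True
        D ∨ P = True
    (S → (P ∧ E)) ∧ (C ∧ P) = True
      S → (P ∧ E) = True
        P ∧ E = True
      C ∧ P = True
The formula evaluates to True.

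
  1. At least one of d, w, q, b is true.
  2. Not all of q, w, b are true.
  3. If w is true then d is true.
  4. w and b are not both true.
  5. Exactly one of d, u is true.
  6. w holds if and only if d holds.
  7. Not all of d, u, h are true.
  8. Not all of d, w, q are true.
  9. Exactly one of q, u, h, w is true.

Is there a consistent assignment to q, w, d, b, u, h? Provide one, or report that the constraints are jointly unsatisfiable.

q: False, w: True, d: True, b: False, u: False, h: False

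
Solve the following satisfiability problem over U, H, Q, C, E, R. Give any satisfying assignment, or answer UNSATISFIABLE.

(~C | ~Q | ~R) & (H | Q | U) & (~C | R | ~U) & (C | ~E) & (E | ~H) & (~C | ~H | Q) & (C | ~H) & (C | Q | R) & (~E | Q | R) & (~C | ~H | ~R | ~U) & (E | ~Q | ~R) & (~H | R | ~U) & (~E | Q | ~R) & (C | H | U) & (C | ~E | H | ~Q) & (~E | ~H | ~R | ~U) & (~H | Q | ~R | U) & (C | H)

Set U = True.
Try H = True:
  (E | ~H) forces E = True.
  (C | ~E) forces C = True.
  (~C | R | ~U) forces R = True.
  clause (~C | ~H | ~R | ~U) is falsified — backtrack.
So H = False.
  then (C | H) forces C = True.
  then (~C | R | ~U) forces R = True.
  then (~C | ~Q | ~R) forces Q = False.
  then (~E | Q | ~R) forces E = False.
All clauses satisfied.

U = True, H = False, Q = False, C = True, E = False, R = True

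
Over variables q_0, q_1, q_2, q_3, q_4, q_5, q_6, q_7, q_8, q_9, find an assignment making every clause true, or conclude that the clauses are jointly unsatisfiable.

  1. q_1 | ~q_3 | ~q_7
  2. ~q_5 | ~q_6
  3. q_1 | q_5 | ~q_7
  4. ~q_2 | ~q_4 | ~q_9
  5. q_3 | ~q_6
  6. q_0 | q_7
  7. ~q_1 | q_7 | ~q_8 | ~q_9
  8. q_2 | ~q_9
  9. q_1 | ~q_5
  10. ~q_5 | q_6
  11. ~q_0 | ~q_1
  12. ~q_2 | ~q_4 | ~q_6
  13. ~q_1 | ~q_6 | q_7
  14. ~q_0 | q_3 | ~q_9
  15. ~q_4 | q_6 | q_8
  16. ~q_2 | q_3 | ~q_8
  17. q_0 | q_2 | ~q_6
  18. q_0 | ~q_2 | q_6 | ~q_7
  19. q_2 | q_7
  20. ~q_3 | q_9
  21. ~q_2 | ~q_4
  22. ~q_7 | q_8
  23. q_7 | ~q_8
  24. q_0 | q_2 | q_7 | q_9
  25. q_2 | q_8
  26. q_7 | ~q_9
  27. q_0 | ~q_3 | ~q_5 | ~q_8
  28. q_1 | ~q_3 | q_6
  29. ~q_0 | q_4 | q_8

Set q_0 = False.
  then (q_0 | q_7) forces q_7 = True.
  then (~q_7 | q_8) forces q_8 = True.
Try q_1 = False:
  (q_1 | ~q_3 | ~q_7) forces q_3 = False.
  (q_1 | q_5 | ~q_7) forces q_5 = True.
  clause (q_1 | ~q_5) is falsified — backtrack.
So q_1 = True.
Set q_2 = False.
  then (q_2 | ~q_9) forces q_9 = False.
  then (q_0 | q_2 | ~q_6) forces q_6 = False.
  then (~q_3 | q_9) forces q_3 = False.
  then (~q_5 | q_6) forces q_5 = False.
Set q_4 = True.
All clauses satisfied.

q_0: False, q_1: True, q_2: False, q_3: False, q_4: True, q_5: False, q_6: False, q_7: True, q_8: True, q_9: False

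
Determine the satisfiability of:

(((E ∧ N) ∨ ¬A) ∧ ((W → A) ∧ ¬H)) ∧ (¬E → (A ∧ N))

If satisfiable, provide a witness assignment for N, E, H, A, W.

N=T, E=T, H=F, A=F, W=F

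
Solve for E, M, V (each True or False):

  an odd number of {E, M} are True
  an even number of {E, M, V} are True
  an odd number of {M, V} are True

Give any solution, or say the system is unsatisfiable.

E: True, M: False, V: True

{E, M}: 1 true → odd ✓
{E, M, V}: 2 true → even ✓
{M, V}: 1 true → odd ✓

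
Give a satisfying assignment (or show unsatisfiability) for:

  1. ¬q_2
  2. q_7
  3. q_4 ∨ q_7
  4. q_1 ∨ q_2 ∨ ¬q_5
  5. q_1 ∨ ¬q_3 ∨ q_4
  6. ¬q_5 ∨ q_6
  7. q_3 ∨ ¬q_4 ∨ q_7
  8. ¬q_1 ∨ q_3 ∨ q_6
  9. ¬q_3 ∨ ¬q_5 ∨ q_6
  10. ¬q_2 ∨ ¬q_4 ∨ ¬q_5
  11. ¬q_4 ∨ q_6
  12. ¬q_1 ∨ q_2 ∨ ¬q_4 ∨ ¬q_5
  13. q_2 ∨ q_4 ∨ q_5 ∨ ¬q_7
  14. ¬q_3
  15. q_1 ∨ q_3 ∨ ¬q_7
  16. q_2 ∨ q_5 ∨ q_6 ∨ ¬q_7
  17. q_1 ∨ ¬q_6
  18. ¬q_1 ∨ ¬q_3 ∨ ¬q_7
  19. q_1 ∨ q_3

Unit clause (¬q_2) forces q_2 = False.
Unit clause (q_7) forces q_7 = True.
Unit clause (¬q_3) forces q_3 = False.
In (q_1 ∨ q_3 ∨ ¬q_7) only q_1 is left, so q_1 = True.
In (¬q_1 ∨ q_3 ∨ q_6) only q_6 is left, so q_6 = True.
Set q_4 = True.
  then (¬q_1 ∨ q_2 ∨ ¬q_4 ∨ ¬q_5) forces q_5 = False.
All clauses satisfied.

q_1 = True; q_2 = False; q_3 = False; q_4 = True; q_5 = False; q_6 = True; q_7 = True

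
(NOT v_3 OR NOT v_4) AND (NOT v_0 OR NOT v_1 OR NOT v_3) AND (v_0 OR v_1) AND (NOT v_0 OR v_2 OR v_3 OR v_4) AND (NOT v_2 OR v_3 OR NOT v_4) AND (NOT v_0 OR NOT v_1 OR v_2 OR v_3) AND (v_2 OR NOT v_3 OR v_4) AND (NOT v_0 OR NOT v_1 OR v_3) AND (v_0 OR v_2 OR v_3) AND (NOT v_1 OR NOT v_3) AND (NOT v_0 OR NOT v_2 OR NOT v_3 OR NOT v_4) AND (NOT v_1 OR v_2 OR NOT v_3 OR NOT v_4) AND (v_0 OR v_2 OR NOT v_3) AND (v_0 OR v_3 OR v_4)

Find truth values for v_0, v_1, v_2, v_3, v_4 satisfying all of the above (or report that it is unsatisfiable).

Try v_0 = False:
  (v_0 OR v_1) forces v_1 = True.
  (NOT v_1 OR NOT v_3) forces v_3 = False.
  (v_0 OR v_2 OR v_3) forces v_2 = True.
  (NOT v_2 OR v_3 OR NOT v_4) forces v_4 = False.
  clause (v_0 OR v_3 OR v_4) is falsified — backtrack.
So v_0 = True.
Try v_1 = True:
  (NOT v_0 OR NOT v_1 OR NOT v_3) forces v_3 = False.
  clause (NOT v_0 OR NOT v_1 OR v_3) is falsified — backtrack.
So v_1 = False.
Set v_2 = True.
Set v_3 = False.
  then (NOT v_2 OR v_3 OR NOT v_4) forces v_4 = False.
All clauses satisfied.

v_0=T; v_1=F; v_2=T; v_3=F; v_4=F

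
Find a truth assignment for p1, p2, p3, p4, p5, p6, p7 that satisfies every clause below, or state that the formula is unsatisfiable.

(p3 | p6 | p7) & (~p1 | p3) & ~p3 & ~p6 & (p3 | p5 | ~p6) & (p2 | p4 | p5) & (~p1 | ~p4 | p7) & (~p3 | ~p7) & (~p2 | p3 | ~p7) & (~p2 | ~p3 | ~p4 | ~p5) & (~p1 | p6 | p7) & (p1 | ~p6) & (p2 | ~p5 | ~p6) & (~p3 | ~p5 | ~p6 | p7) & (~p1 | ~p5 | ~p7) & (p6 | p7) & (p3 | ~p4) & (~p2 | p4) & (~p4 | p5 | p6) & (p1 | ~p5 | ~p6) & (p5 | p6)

p1 = False, p2 = False, p3 = False, p4 = False, p5 = True, p6 = False, p7 = True

Unit clause (~p3) forces p3 = False.
Unit clause (~p6) forces p6 = False.
In (p6 | p7) only p7 is left, so p7 = True.
In (p3 | ~p4) only ~p4 is left, so p4 = False.
In (~p2 | p4) only ~p2 is left, so p2 = False.
In (p5 | p6) only p5 is left, so p5 = True.
In (~p1 | p3) only ~p1 is left, so p1 = False.
All clauses satisfied.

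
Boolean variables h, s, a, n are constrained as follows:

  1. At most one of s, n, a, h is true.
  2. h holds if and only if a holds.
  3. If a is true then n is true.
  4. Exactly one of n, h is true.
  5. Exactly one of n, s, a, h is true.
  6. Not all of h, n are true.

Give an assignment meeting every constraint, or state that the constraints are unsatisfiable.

h = False, s = False, a = False, n = True

  (1) {s, n, a, h}: 1 true — at most one ✓
  (2) h=F, a=F — same ✓
  (3) a=F ⇒ n: vacuous ✓
  (4) {n, h}: 1 true — exactly one ✓
  (5) {n, s, a, h}: 1 true — exactly one ✓
  (6) {h, n}: 1/2 true — not all ✓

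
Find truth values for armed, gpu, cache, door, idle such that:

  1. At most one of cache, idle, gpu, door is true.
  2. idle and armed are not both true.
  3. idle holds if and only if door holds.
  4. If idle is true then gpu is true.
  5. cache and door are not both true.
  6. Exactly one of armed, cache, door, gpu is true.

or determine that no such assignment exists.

armed = True, gpu = False, cache = False, door = False, idle = False

  (1) {cache, idle, gpu, door}: 0 true — at most one ✓
  (2) idle=F, armed=T — not both ✓
  (3) idle=F, door=F — same ✓
  (4) idle=F ⇒ gpu: vacuous ✓
  (5) cache=F, door=F — not both ✓
  (6) {armed, cache, door, gpu}: 1 true — exactly one ✓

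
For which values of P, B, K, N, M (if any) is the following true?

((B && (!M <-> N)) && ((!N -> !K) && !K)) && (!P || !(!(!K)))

P = False, B = True, K = False, N = False, M = True

  (B && (!M <-> N)) && ((!N -> !K) && !K) = True
    B && (!M <-> N) = True
      !M <-> N = True
        !M = False
    (!N -> !K) && !K = True
      !N -> !K = True
        !N = True
        !K = True
      !K = True
  !P || !(!(!K)) = True
    !P = True
    !(!(!K)) = True
      !(!K) = False
        !K = True
Both conjuncts True, so the formula holds.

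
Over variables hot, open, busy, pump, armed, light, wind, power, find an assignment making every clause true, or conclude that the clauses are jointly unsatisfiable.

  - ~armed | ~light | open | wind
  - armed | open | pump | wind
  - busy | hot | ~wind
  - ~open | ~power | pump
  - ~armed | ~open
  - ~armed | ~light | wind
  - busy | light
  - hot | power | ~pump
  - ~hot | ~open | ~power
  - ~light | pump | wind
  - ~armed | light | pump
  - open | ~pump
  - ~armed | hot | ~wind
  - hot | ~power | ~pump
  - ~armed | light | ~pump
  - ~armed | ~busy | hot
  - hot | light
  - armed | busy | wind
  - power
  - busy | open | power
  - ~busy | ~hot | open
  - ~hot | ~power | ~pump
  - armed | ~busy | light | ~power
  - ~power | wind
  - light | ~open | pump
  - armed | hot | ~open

hot=T, open=F, busy=F, pump=F, armed=T, light=T, wind=T, power=T

Unit clause (power) forces power = True.
In (~power | wind) only wind is left, so wind = True.
Set hot = True.
  then (~hot | ~open | ~power) forces open = False.
  then (open | ~pump) forces pump = False.
  then (~busy | ~hot | open) forces busy = False.
  then (busy | light) forces light = True.
Set armed = True.
All clauses satisfied.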